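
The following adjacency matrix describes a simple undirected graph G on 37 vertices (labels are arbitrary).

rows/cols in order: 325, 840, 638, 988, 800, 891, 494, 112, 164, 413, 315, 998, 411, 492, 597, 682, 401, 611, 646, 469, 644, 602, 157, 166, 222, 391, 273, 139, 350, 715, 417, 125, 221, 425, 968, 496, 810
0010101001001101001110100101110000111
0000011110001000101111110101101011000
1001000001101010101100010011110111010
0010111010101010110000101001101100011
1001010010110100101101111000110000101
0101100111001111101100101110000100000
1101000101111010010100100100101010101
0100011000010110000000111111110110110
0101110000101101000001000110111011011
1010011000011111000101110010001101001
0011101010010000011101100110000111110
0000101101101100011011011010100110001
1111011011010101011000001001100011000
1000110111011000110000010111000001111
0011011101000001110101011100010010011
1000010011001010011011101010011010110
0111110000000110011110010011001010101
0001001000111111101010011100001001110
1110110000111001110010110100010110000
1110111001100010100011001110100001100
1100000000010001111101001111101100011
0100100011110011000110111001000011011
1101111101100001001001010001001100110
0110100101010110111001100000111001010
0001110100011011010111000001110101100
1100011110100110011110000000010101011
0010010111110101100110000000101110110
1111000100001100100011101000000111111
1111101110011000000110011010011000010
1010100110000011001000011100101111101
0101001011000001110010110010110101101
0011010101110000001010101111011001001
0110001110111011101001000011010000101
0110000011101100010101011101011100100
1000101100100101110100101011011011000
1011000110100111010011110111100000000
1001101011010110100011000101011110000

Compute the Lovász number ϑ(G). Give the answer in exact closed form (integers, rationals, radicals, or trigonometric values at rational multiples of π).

sqrt(37)

deg(157) = 18; N(157) = {325, 840, 988, 800, 891, 494, 112, 413, 315, 682, 646, 602, 166, 139, 417, 125, 968, 496}.
Vertex 496 has 18 neighbors: 325, 638, 988, 112, 164, 315, 492, 597, 682, 611, 644, 602, 157, 166, 391, 273, 139, 350.
deg(998) = 18; N(998) = {800, 494, 112, 413, 315, 411, 492, 611, 646, 644, 602, 166, 222, 273, 350, 125, 221, 810}.
deg(469) = 18; N(469) = {325, 840, 638, 800, 891, 494, 413, 315, 597, 401, 644, 602, 222, 391, 273, 350, 425, 968}.
Every vertex has degree 18 (N=37); Paley(37): SR with (k,λ,μ)=(18,8,9).
A has 3 distinct eigenvalues ≈ [18.0, 2.541381, -3.541381].
ϑ = −N·λ_min/(λ_max−λ_min) = −37·(-sqrt(37)/2 - 1/2)/(18−(-sqrt(37)/2 - 1/2)) = sqrt(37).
ϑ(G) ≈ 6.0828.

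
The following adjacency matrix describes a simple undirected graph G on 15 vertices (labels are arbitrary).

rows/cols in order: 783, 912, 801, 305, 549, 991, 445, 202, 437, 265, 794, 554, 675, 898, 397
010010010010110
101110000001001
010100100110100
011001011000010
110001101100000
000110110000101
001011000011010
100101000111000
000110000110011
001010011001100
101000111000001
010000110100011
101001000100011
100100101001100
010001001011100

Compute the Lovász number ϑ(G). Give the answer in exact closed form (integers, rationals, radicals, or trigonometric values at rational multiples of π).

5

deg(265) = 6; N(265) = {801, 549, 202, 437, 554, 675}.
Vertex 397 has 6 neighbors: 912, 991, 437, 794, 554, 675.
Vertex 305 has 6 neighbors: 912, 801, 991, 202, 437, 898.
Vertex 554 has 6 neighbors: 912, 445, 202, 265, 898, 397.
6-regular, N=15; Kneser K(6,2) on C(6,2)=15 vertices.
spec(A) ≈ [6.0, 1.0, -3.0] (distinct, 3 d.p.).
−15·(-3) / ((6)−(-3)) = 5 = ϑ(G).
≈ 5.000000000 (to 9 d.p.).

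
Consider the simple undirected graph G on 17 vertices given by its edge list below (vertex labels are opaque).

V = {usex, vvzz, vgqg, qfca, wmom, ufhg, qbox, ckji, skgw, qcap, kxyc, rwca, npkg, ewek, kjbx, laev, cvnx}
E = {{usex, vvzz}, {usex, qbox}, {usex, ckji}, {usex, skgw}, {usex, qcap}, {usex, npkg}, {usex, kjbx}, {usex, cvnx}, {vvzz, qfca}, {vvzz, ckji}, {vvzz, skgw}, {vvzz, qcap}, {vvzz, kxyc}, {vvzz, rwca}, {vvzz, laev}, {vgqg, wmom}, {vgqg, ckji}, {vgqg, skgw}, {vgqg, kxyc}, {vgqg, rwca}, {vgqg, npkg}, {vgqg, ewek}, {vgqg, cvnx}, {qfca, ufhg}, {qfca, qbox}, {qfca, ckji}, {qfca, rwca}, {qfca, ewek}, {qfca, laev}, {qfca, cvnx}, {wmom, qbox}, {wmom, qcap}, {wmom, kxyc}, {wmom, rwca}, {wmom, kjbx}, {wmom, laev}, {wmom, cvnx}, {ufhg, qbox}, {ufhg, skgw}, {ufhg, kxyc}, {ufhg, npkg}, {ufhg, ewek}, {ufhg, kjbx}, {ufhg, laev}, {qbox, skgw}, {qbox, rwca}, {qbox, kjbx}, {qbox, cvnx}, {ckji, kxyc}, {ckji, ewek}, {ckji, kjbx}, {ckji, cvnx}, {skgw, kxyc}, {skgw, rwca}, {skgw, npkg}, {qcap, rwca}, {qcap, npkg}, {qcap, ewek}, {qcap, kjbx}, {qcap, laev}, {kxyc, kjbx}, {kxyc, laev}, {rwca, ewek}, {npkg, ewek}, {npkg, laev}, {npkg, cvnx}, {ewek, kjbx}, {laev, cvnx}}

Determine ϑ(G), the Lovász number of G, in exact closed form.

sqrt(17)

deg(qcap) = 8; N(qcap) = {usex, vvzz, wmom, rwca, npkg, ewek, kjbx, laev}.
deg(laev) = 8; N(laev) = {vvzz, qfca, wmom, ufhg, qcap, kxyc, npkg, cvnx}.
N(cvnx) = {usex, vgqg, qfca, wmom, qbox, ckji, npkg, laev}, |N(cvnx)| = 8.
deg(rwca) = 8; N(rwca) = {vvzz, vgqg, qfca, wmom, qbox, skgw, qcap, ewek}.
deg(v) = 8 for all v (|V|=17); strongly regular (17,8,3,4).
Distinct eigenvalues (to 5 d.p.): [8.0, 1.56155, -2.56155].
Lovász: ϑ = −17(-sqrt(17)/2 - 1/2)/(8+-(-sqrt(17)/2 - 1/2)) = sqrt(17).
≈ 4.123105626 (to 9 d.p.).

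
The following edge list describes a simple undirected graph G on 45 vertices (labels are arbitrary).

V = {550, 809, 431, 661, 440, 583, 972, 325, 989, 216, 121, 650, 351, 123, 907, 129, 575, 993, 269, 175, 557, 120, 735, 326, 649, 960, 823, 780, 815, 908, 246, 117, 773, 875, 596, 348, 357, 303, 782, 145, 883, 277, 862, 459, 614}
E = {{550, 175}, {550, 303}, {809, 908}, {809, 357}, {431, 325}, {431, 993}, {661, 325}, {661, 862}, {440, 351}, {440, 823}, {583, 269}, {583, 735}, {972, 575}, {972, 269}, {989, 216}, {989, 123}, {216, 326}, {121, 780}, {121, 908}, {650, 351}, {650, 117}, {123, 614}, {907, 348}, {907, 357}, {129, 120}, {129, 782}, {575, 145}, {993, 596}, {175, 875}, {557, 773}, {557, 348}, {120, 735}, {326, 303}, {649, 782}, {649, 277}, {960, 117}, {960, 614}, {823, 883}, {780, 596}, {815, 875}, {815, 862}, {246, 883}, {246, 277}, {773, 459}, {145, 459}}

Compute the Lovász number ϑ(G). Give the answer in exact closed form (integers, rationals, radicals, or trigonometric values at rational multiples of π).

Vertex 596 has 2 neighbors: 993, 780.
Vertex 823 has 2 neighbors: 440, 883.
N(583) = {269, 735}, |N(583)| = 2.
deg(782) = 2; N(782) = {129, 649}.
45-vertex 2-regular graph: connected 2-regular on 45 ⇒ C_{45}.
A has 23 distinct eigenvalues ≈ [2.0, 1.981, 1.923, 1.827, 1.696, 1.532, 1.338, 1.118, 0.877, 0.618, 0.347, 0.07, -0.209, -0.484, -0.749, -1.0, -1.231, -1.439, -1.618, -1.766, -1.879, -1.956, -1.995].
With N=45: ϑ(G) = 45·(-(-1)*2*cos(pi/45))/(2−(-2*cos(pi/45))) = 45*cos(pi/45)/(cos(pi/45) + 1).
≈ 22.47256215 (to 8 d.p.).
α=22, χ(Ḡ)=23; ϑ=45*cos(pi/45)/(cos(pi/45) + 1) lies between (both strict).

45*cos(pi/45)/(cos(pi/45) + 1)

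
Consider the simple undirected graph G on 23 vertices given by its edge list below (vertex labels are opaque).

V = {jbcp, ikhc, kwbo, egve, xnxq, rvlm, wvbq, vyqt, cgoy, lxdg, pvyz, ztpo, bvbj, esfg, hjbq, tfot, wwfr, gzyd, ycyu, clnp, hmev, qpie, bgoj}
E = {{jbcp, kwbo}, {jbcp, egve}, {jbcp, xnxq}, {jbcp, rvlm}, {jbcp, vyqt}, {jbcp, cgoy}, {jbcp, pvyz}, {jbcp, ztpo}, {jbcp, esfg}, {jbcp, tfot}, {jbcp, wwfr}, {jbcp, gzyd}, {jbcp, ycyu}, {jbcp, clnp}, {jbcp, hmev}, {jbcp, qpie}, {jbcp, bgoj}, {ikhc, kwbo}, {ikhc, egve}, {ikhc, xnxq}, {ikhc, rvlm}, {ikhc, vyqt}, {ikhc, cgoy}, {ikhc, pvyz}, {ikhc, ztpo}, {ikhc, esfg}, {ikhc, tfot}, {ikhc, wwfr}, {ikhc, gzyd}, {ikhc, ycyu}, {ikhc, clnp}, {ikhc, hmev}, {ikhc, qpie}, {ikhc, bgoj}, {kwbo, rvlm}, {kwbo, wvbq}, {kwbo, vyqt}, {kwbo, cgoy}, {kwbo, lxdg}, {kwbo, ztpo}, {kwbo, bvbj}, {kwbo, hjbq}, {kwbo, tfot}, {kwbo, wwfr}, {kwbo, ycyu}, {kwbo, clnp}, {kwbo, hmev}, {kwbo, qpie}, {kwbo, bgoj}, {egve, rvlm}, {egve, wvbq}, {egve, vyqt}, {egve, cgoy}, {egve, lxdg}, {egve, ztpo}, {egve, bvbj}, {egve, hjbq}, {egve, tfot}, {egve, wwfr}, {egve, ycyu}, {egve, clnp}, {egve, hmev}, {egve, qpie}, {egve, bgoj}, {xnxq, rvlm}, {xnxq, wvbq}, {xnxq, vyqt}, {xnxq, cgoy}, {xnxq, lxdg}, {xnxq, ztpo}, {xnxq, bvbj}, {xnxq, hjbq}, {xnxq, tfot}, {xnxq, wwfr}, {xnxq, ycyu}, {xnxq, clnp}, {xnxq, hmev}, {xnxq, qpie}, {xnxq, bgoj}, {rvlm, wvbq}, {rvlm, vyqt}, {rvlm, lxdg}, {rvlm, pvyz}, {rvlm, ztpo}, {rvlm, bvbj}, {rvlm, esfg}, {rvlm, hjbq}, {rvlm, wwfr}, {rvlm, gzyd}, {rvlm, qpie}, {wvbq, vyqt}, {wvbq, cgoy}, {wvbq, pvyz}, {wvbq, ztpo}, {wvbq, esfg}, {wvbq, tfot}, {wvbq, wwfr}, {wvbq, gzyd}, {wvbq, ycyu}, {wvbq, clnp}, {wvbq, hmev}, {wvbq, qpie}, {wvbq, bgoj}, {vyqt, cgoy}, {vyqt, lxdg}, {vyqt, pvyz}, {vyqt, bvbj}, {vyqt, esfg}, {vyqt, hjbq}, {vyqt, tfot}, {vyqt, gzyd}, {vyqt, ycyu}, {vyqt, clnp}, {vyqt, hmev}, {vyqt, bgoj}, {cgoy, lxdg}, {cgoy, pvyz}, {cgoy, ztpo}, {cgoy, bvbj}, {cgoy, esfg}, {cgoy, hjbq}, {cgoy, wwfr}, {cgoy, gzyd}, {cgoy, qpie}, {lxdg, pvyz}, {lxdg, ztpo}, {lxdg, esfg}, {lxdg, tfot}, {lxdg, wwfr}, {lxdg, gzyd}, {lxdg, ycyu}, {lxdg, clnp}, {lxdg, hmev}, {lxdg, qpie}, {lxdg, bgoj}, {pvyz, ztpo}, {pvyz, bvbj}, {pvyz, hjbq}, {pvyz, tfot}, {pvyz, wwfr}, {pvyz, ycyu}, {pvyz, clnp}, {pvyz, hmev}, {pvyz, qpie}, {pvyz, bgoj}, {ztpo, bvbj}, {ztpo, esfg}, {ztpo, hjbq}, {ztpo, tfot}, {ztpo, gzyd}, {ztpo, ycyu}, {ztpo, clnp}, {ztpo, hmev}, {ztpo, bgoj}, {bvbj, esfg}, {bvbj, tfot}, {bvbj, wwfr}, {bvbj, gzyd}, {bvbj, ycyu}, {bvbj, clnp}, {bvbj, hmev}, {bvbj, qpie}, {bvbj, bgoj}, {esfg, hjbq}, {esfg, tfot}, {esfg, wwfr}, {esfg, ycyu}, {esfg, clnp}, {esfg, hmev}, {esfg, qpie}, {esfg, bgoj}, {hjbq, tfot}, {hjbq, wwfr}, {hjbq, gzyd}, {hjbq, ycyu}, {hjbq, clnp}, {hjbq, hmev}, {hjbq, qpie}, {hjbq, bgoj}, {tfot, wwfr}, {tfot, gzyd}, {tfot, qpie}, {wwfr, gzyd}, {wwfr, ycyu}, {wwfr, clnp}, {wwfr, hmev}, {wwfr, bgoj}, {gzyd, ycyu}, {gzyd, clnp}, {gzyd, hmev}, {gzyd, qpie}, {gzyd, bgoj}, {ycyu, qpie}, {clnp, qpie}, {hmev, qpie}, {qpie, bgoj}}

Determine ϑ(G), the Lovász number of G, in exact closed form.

7

deg(lxdg) = 17; N(lxdg) = {kwbo, egve, xnxq, rvlm, vyqt, cgoy, pvyz, ztpo, esfg, tfot, wwfr, gzyd, ycyu, clnp, hmev, qpie, bgoj}.
Vertex esfg has 17 neighbors: jbcp, ikhc, rvlm, wvbq, vyqt, cgoy, lxdg, ztpo, bvbj, hjbq, tfot, wwfr, ycyu, clnp, hmev, qpie, bgoj.
N(kwbo) = {jbcp, ikhc, rvlm, wvbq, vyqt, cgoy, lxdg, ztpo, bvbj, hjbq, tfot, wwfr, ycyu, clnp, hmev, qpie, bgoj}, |N(kwbo)| = 17.
Vertex rvlm has 16 neighbors: jbcp, ikhc, kwbo, egve, xnxq, wvbq, vyqt, lxdg, pvyz, ztpo, bvbj, esfg, hjbq, wwfr, gzyd, qpie.
Complete 4-partite, parts [7, 6, 6, 4]: perfect, ϑ = α = 7.
Numerically 7.000000000.
α=7, χ(Ḡ)=7; ϑ=7 lies between (collapsed).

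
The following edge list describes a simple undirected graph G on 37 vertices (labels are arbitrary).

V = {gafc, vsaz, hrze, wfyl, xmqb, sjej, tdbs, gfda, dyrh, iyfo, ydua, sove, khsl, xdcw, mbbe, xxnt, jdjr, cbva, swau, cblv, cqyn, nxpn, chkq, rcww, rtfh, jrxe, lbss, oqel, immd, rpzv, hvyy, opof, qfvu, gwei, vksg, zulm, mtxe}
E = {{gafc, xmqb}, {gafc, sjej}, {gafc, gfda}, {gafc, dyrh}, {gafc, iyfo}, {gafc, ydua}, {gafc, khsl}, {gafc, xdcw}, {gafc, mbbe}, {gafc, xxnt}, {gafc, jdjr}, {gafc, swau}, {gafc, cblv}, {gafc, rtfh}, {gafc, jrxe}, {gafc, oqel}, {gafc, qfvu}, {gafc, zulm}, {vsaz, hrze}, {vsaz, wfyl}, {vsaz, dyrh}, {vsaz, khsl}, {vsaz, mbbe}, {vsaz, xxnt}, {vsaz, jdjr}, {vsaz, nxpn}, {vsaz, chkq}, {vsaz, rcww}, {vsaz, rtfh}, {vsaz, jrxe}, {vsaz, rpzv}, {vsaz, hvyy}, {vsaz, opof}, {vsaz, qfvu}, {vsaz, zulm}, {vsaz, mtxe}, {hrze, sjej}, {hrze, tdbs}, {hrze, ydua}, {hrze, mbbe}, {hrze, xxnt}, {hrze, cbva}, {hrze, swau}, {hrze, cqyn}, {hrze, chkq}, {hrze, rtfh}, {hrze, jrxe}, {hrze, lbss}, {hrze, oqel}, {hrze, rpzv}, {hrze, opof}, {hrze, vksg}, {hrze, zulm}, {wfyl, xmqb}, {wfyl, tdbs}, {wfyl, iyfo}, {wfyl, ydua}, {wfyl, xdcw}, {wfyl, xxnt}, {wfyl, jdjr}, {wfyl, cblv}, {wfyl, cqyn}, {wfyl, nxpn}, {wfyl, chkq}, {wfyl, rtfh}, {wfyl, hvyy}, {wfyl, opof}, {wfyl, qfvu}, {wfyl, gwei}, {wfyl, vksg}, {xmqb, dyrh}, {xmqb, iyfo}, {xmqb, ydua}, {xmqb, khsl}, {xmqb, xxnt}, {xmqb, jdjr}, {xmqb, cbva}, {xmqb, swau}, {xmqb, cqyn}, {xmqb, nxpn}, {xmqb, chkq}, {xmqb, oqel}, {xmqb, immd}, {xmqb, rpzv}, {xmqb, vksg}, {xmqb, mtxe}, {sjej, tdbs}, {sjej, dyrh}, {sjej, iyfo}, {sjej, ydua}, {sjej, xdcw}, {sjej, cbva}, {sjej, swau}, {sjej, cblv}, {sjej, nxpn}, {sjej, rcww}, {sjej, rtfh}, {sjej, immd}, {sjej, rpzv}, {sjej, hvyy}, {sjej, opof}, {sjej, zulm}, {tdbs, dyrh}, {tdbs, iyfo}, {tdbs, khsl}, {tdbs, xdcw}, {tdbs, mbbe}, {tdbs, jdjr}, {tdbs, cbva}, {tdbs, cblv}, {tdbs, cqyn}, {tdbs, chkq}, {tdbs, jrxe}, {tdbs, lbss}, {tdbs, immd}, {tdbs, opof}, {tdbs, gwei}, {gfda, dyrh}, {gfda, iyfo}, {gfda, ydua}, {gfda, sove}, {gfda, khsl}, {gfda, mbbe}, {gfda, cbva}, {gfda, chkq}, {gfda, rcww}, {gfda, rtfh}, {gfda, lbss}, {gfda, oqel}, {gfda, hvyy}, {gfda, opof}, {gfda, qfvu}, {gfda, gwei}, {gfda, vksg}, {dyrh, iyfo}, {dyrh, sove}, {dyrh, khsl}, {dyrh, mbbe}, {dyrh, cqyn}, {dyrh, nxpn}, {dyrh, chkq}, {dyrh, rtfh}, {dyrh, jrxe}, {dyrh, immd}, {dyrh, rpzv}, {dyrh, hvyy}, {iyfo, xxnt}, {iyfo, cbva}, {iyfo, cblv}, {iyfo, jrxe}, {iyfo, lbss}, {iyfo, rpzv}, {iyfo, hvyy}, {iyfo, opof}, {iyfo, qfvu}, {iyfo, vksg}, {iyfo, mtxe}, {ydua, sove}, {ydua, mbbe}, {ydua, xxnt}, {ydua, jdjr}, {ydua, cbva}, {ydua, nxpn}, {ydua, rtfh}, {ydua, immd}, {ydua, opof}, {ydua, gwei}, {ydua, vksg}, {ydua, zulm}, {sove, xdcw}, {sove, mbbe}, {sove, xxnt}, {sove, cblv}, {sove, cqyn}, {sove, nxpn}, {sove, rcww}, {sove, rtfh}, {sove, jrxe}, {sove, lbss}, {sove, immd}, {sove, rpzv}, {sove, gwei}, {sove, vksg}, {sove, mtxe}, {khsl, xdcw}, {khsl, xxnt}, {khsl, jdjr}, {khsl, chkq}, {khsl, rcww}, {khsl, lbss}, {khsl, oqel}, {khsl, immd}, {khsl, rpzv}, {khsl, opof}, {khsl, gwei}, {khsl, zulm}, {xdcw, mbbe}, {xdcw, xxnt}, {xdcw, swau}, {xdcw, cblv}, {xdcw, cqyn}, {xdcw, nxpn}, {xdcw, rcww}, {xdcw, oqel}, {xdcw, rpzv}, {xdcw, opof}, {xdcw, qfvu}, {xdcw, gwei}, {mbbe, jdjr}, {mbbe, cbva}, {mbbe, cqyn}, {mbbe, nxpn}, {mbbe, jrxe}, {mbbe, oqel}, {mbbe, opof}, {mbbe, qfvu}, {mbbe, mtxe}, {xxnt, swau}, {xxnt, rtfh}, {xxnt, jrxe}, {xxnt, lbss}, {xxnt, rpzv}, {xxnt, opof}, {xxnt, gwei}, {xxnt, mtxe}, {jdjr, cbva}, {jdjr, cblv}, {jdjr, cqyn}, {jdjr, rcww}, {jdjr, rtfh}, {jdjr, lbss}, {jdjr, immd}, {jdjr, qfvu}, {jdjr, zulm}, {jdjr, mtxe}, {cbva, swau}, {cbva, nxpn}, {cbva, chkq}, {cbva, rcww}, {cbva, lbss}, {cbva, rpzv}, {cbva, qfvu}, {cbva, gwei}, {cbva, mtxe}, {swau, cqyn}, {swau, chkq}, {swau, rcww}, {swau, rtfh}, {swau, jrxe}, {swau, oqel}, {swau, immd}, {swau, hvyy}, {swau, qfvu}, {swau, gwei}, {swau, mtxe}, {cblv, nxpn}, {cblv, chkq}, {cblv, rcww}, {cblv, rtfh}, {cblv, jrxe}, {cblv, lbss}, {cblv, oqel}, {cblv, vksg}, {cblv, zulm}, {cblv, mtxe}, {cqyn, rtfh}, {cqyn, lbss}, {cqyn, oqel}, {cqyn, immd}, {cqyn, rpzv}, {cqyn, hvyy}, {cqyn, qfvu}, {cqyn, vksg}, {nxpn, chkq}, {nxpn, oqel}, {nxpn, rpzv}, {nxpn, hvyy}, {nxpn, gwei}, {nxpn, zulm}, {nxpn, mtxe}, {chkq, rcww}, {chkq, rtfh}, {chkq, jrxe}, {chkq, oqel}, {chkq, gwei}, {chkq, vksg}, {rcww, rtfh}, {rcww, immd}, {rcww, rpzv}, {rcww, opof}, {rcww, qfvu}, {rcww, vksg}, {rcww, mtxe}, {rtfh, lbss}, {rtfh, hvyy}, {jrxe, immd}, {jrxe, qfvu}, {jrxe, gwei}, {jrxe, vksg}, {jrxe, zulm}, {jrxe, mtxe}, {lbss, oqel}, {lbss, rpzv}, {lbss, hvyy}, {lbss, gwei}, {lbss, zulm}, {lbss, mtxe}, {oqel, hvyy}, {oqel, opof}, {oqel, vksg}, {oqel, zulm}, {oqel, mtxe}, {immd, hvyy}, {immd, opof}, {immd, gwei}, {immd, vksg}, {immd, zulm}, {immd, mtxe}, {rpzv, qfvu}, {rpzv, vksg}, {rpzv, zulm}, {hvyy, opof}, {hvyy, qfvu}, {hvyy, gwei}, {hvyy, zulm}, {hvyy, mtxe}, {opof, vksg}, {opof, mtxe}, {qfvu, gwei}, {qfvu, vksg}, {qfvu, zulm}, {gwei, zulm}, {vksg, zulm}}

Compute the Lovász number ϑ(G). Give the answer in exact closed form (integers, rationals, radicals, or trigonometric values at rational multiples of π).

deg(opof) = 18; N(opof) = {vsaz, hrze, wfyl, sjej, tdbs, gfda, iyfo, ydua, khsl, xdcw, mbbe, xxnt, rcww, oqel, immd, hvyy, vksg, mtxe}.
Vertex xdcw has 18 neighbors: gafc, wfyl, sjej, tdbs, sove, khsl, mbbe, xxnt, swau, cblv, cqyn, nxpn, rcww, oqel, rpzv, opof, qfvu, gwei.
deg(vsaz) = 18; N(vsaz) = {hrze, wfyl, dyrh, khsl, mbbe, xxnt, jdjr, nxpn, chkq, rcww, rtfh, jrxe, rpzv, hvyy, opof, qfvu, zulm, mtxe}.
deg(rtfh) = 18; N(rtfh) = {gafc, vsaz, hrze, wfyl, sjej, gfda, dyrh, ydua, sove, xxnt, jdjr, swau, cblv, cqyn, chkq, rcww, lbss, hvyy}.
Regular of degree 18 on 37 vertices: strongly regular (37,18,8,9).
spec(A) ≈ [18.0, 2.541381, -3.541381] (distinct, 6 d.p.).
Lovász: ϑ = −37(-sqrt(37)/2 - 1/2)/(18+-(-sqrt(37)/2 - 1/2)) = sqrt(37).
Numerically 6.08276.

sqrt(37)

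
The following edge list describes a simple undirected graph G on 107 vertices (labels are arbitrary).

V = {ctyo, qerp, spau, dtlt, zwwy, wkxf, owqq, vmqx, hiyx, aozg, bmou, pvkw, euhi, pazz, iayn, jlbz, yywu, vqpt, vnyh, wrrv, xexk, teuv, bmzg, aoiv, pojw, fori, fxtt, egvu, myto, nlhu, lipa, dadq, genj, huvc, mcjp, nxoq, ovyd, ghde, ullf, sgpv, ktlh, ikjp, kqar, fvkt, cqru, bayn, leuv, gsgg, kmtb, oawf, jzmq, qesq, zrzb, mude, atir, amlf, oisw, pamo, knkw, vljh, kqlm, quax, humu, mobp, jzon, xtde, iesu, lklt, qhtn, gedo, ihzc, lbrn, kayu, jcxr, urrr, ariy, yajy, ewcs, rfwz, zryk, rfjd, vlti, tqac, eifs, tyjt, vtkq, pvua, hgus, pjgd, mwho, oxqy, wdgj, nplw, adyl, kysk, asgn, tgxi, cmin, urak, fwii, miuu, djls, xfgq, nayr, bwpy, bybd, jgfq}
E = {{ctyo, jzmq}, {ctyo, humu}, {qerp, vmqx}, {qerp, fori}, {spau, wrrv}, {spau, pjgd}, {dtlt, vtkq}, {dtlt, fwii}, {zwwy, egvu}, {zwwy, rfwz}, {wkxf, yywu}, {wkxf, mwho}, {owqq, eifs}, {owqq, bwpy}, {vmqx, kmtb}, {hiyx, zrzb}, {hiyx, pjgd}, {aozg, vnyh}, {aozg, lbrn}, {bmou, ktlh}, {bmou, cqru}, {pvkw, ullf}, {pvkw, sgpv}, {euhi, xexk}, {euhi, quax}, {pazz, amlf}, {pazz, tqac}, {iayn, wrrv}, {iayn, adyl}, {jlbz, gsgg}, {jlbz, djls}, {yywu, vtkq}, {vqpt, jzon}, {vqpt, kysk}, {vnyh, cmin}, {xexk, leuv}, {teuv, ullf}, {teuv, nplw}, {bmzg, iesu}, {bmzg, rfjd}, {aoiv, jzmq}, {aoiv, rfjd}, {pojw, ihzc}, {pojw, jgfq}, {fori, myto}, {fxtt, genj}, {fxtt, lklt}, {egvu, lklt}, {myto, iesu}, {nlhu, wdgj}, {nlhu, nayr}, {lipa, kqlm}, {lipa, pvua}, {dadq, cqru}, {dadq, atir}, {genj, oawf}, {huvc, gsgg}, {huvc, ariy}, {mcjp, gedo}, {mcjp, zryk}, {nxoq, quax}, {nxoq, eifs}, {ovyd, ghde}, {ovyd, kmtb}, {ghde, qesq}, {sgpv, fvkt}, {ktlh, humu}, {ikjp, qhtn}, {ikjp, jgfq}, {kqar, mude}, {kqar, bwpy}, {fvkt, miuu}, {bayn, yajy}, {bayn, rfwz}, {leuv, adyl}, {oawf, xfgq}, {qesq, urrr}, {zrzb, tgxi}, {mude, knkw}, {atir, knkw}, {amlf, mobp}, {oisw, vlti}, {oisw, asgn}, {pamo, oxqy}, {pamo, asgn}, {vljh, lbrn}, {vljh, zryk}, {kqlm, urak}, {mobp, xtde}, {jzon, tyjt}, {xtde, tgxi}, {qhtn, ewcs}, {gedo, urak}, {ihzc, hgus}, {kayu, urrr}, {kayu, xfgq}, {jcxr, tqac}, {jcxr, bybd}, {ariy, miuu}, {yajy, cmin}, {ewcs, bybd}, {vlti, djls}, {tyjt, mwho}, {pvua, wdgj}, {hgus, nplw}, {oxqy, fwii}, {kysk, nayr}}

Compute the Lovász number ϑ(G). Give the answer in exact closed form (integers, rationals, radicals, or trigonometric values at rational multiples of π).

107*cos(pi/107)/(cos(pi/107) + 1)

N(asgn) = {oisw, pamo}, |N(asgn)| = 2.
deg(zryk) = 2; N(zryk) = {mcjp, vljh}.
deg(pazz) = 2; N(pazz) = {amlf, tqac}.
Vertex genj has 2 neighbors: fxtt, oawf.
G on 107 vertices is 2-regular; the odd cycle C_{107}.
spec(A) ≈ [2.0, 1.9966, 1.9862, 1.969, 1.9451, 1.9144, 1.8771, 1.8334, 1.7833, 1.7271, 1.665, 1.5971, 1.5237, 1.445, 1.3614, 1.273, 1.1803, 1.0835, 0.983, 0.8791, 0.7721, 0.6625, 0.5506, 0.4369, 0.3216, 0.2052, 0.0881, -0.0294, -0.1467, -0.2635, -0.3794, -0.494, -0.6069, -0.7176, -0.826, -0.9314, -1.0337, -1.1324, -1.2272, -1.3178, -1.4038, -1.485, -1.561, -1.6317, -1.6968, -1.756, -1.8092, -1.8561, -1.8966, -1.9306, -1.9579, -1.9785, -1.9922, -1.9991] (distinct, 4 d.p.).
λ_max=2, λ_min=-2*cos(pi/107); ϑ = −107·λ_min/(λ_max−λ_min) = 107*cos(pi/107)/(cos(pi/107) + 1).
Numerically 53.48846843.
53 ≤ 107*cos(pi/107)/(cos(pi/107) + 1) ≤ 54: both strict.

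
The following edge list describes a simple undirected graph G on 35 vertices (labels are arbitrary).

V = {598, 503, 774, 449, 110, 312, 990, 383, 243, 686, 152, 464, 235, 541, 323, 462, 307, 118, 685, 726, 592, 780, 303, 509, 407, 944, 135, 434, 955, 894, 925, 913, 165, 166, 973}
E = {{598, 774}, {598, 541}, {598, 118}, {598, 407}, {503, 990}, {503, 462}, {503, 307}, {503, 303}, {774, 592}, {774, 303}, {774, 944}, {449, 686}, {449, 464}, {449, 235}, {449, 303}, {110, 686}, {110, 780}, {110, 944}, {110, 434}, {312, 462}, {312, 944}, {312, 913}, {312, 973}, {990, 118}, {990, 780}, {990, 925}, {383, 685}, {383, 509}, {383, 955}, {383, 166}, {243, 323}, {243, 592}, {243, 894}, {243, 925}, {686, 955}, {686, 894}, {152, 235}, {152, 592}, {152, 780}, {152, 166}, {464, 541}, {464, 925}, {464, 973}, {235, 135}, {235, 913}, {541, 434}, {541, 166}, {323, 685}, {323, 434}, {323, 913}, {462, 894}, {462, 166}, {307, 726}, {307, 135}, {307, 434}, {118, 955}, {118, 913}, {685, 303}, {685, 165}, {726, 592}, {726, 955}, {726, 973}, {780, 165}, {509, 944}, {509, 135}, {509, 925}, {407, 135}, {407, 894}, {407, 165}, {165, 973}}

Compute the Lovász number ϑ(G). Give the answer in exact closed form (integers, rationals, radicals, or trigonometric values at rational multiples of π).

deg(780) = 4; N(780) = {110, 990, 152, 165}.
N(383) = {685, 509, 955, 166}, |N(383)| = 4.
N(235) = {449, 152, 135, 913}, |N(235)| = 4.
deg(165) = 4; N(165) = {685, 780, 407, 973}.
4-regular, N=35; this is K(7,3), the Kneser graph.
The 4 distinct eigenvalues: [4.0, 2.0, -1.0, -3.0].
λ_max=4, λ_min=-3; ϑ = −35·λ_min/(λ_max−λ_min) = 15.
= 15.0000… (decimal).

15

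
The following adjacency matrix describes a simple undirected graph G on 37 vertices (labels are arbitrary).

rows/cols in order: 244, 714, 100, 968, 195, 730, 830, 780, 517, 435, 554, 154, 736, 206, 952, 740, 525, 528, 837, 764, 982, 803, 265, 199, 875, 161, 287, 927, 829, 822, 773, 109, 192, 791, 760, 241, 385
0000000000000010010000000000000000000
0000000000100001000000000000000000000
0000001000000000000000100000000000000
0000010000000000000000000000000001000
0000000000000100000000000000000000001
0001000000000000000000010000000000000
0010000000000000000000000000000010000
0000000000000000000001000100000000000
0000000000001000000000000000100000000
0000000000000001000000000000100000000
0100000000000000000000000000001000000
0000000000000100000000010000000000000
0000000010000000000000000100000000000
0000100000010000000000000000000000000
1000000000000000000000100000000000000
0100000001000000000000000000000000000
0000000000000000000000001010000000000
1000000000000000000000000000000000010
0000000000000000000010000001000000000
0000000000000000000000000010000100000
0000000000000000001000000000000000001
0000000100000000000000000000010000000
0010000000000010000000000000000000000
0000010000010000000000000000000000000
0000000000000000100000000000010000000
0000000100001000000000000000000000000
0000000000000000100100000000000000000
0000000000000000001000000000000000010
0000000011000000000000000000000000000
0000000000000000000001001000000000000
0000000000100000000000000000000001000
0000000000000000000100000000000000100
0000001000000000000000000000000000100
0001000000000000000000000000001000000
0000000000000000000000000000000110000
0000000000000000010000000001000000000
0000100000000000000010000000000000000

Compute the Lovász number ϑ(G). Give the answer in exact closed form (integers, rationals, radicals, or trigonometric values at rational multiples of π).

37*cos(pi/37)/(cos(pi/37) + 1)

N(822) = {803, 875}, |N(822)| = 2.
deg(525) = 2; N(525) = {875, 287}.
deg(780) = 2; N(780) = {803, 161}.
deg(109) = 2; N(109) = {764, 760}.
deg(v) = 2 for all v (|V|=37); a single 37-cycle (edge-transitive).
The 19 distinct eigenvalues: [2.0, 1.9712, 1.8858, 1.746, 1.5561, 1.3213, 1.0486, 0.7457, 0.4214, 0.0849, -0.254, -0.5856, -0.9004, -1.1893, -1.4439, -1.657, -1.8225, -1.9355, -1.9928].
Lovász (edge-transitive): ϑ = −37·(-2*cos(pi/37))/((2)−(-2*cos(pi/37))) = 37*cos(pi/37)/(cos(pi/37) + 1).
ϑ(G) ≈ 18.4666.
Check 18 ≤ 37*cos(pi/37)/(cos(pi/37) + 1) ≤ 19: both strict.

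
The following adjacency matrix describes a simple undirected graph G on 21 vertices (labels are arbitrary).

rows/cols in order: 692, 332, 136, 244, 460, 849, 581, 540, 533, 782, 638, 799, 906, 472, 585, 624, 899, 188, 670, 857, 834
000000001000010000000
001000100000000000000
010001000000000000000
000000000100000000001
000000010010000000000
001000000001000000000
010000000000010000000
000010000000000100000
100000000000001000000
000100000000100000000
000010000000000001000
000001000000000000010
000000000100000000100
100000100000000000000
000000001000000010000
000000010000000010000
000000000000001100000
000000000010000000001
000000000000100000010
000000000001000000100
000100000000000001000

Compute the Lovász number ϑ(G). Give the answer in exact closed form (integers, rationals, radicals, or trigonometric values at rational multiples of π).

21*cos(pi/21)/(cos(pi/21) + 1)

N(585) = {533, 899}, |N(585)| = 2.
Vertex 849 has 2 neighbors: 136, 799.
Vertex 188 has 2 neighbors: 638, 834.
N(244) = {782, 834}, |N(244)| = 2.
2-regular, N=21; the odd cycle C_{21}.
The 11 distinct eigenvalues: [2.0, 1.91115, 1.65248, 1.24698, 0.73068, 0.14946, -0.44504, -1.0, -1.4661, -1.80194, -1.97766].
With N=21: ϑ(G) = 21·(-(-1)*2*cos(pi/21))/(2−(-2*cos(pi/21))) = 21*cos(pi/21)/(cos(pi/21) + 1).
ϑ(G) ≈ 10.441033.
10 ≤ 21*cos(pi/21)/(cos(pi/21) + 1) ≤ 11: both strict.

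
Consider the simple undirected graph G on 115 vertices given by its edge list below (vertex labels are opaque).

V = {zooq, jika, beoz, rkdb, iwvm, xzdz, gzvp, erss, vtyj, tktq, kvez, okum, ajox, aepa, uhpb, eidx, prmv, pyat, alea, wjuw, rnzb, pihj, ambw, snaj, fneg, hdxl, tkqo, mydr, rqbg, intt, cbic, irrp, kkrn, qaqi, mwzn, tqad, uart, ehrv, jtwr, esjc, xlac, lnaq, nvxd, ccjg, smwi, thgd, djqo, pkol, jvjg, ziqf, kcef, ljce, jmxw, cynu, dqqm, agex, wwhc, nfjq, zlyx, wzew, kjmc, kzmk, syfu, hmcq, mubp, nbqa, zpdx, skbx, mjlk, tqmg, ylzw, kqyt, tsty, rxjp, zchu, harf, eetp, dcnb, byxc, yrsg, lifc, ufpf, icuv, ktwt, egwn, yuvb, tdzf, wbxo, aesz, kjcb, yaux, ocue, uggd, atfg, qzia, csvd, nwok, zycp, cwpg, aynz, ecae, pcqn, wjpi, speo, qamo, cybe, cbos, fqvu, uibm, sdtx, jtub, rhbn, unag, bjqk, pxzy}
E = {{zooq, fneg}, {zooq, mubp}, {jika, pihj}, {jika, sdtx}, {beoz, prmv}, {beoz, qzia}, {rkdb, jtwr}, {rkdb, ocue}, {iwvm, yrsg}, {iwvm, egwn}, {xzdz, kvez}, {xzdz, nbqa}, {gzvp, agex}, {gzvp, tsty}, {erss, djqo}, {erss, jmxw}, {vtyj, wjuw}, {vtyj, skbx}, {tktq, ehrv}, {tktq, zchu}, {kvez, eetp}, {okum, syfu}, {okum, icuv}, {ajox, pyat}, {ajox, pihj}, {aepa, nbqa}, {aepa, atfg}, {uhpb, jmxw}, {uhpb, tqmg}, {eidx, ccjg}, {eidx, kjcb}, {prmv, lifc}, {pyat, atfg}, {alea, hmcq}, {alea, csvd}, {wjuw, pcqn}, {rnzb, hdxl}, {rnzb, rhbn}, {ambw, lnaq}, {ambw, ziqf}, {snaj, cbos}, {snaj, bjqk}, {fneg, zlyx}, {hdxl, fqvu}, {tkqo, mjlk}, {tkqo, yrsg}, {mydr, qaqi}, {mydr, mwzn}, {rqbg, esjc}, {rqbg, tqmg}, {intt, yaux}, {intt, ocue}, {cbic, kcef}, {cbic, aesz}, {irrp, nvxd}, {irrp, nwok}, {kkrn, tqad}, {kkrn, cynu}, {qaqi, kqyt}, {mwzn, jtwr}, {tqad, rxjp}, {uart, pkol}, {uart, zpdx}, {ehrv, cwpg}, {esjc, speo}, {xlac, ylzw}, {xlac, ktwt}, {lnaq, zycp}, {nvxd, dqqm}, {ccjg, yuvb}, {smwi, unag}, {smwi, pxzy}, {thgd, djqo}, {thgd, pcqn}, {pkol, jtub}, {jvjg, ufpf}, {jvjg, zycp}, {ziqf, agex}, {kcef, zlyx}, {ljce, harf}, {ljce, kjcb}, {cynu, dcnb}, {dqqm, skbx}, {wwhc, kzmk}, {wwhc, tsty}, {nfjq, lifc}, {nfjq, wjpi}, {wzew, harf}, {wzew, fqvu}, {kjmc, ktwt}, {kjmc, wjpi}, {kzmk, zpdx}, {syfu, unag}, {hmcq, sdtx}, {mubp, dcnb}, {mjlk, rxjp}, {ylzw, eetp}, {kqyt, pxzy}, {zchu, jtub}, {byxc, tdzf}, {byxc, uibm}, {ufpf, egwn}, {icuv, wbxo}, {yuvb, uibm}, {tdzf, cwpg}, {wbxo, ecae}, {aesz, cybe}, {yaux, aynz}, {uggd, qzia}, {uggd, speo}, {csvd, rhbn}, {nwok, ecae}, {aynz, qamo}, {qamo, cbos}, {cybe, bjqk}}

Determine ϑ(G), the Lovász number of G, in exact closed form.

deg(pxzy) = 2; N(pxzy) = {smwi, kqyt}.
N(fqvu) = {hdxl, wzew}, |N(fqvu)| = 2.
Vertex pihj has 2 neighbors: jika, ajox.
Vertex cbic has 2 neighbors: kcef, aesz.
2-regular, N=115; connected 2-regular on 115 ⇒ C_{115}.
spec(A) ≈ [2.0, 1.99702, 1.98807, 1.97319, 1.95243, 1.92583, 1.89349, 1.8555, 1.81197, 1.76304, 1.70884, 1.64954, 1.58532, 1.51637, 1.44289, 1.36511, 1.28325, 1.19756, 1.1083, 1.01573, 0.92013, 0.82178, 0.72098, 0.61803, 0.51324, 0.40691, 0.29937, 0.19094, 0.08193, -0.02732, -0.13648, -0.24524, -0.35327, -0.46025, -0.56585, -0.66976, -0.77167, -0.87128, -0.96829, -1.06241, -1.15336, -1.24087, -1.32467, -1.40452, -1.48018, -1.55142, -1.61803, -1.67982, -1.73659, -1.78817, -1.83442, -1.8752, -1.91038, -1.93985, -1.96354, -1.98137, -1.99329, -1.99925] (distinct, 5 d.p.).
ϑ = −N·λ_min/(λ_max−λ_min) = −115·(-2*cos(pi/115))/(2−(-2*cos(pi/115))) = 115*cos(pi/115)/(cos(pi/115) + 1).
= 57.489270835… (decimal).
Check 57 ≤ 115*cos(pi/115)/(cos(pi/115) + 1) ≤ 58: both strict.

115*cos(pi/115)/(cos(pi/115) + 1)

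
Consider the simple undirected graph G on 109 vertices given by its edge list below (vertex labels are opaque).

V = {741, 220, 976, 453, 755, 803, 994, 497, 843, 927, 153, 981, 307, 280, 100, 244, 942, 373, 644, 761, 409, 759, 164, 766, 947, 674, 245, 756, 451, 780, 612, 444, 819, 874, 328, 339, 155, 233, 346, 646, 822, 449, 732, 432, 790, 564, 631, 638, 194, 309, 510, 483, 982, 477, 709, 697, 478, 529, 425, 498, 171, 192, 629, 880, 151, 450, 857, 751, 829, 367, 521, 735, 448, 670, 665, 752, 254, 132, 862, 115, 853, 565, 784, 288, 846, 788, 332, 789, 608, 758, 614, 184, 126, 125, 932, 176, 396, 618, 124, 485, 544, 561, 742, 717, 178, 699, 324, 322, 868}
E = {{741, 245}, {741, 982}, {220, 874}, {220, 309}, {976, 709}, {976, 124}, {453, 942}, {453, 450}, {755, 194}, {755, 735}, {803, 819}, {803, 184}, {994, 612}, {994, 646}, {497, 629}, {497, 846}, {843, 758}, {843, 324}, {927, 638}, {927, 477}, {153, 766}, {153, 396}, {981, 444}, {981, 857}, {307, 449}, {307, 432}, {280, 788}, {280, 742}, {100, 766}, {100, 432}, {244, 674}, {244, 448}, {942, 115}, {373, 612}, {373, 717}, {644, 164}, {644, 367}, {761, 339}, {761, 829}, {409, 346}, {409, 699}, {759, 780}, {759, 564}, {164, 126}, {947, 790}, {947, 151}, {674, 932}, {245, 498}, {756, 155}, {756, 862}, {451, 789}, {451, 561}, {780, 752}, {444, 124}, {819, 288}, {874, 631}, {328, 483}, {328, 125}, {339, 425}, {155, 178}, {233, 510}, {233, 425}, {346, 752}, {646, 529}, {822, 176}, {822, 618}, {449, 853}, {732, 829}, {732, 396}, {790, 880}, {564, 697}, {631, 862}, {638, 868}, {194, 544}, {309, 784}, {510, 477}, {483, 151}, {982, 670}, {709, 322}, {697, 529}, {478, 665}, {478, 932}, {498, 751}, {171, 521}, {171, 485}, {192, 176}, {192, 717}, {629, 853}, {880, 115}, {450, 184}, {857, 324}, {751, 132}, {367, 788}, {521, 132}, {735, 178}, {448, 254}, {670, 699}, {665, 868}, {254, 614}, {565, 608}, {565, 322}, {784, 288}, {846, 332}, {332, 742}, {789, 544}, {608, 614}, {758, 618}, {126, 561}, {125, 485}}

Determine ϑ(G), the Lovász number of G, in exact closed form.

deg(735) = 2; N(735) = {755, 178}.
deg(171) = 2; N(171) = {521, 485}.
Vertex 862 has 2 neighbors: 756, 631.
deg(758) = 2; N(758) = {843, 618}.
Regular of degree 2 on 109 vertices: the odd cycle C_{109}.
The 55 distinct eigenvalues: [2.0, 1.9967, 1.9867, 1.9702, 1.9471, 1.9175, 1.8816, 1.8394, 1.7911, 1.7368, 1.6768, 1.6112, 1.5403, 1.4642, 1.3833, 1.2978, 1.208, 1.1141, 1.0166, 0.9157, 0.8117, 0.7051, 0.5961, 0.4851, 0.3725, 0.2587, 0.144, 0.0288, -0.0864, -0.2014, -0.3157, -0.429, -0.5408, -0.6508, -0.7587, -0.8641, -0.9665, -1.0658, -1.1615, -1.2534, -1.3411, -1.4244, -1.5029, -1.5764, -1.6447, -1.7075, -1.7647, -1.816, -1.8612, -1.9003, -1.9331, -1.9594, -1.9793, -1.9925, -1.9992].
−109·(-2*cos(pi/109)) / ((2)−(-2*cos(pi/109))) = 109*cos(pi/109)/(cos(pi/109) + 1) = ϑ(G).
Numerically 54.48868008.
Check 54 ≤ 109*cos(pi/109)/(cos(pi/109) + 1) ≤ 55: both strict.

109*cos(pi/109)/(cos(pi/109) + 1)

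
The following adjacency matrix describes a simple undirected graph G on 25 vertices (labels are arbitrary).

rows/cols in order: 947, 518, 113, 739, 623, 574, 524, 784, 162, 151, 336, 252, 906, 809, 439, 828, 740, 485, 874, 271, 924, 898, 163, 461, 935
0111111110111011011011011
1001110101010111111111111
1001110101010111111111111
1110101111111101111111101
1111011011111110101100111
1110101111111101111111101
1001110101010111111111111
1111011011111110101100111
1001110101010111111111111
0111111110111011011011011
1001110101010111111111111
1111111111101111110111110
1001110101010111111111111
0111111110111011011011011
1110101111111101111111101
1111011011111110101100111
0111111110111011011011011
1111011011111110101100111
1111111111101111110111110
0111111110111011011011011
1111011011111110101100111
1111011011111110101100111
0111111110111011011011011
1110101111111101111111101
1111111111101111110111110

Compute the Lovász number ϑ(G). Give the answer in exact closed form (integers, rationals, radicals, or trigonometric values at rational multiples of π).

deg(784) = 19; N(784) = {947, 518, 113, 739, 574, 524, 162, 151, 336, 252, 906, 809, 439, 740, 874, 271, 163, 461, 935}.
Vertex 874 has 22 neighbors: 947, 518, 113, 739, 623, 574, 524, 784, 162, 151, 336, 906, 809, 439, 828, 740, 485, 271, 924, 898, 163, 461.
Vertex 947 has 19 neighbors: 518, 113, 739, 623, 574, 524, 784, 162, 336, 252, 906, 439, 828, 485, 874, 924, 898, 461, 935.
Vertex 336 has 19 neighbors: 947, 739, 623, 574, 784, 151, 252, 809, 439, 828, 740, 485, 874, 271, 924, 898, 163, 461, 935.
K_{6,6,6,4,3} (perfect); ϑ(G) = α(G) = max{6,6,6,4,3} = 6.
Numerically 6.00000000.
Lovász sandwich 6 ≤ 6 ≤ 6: collapsed.

6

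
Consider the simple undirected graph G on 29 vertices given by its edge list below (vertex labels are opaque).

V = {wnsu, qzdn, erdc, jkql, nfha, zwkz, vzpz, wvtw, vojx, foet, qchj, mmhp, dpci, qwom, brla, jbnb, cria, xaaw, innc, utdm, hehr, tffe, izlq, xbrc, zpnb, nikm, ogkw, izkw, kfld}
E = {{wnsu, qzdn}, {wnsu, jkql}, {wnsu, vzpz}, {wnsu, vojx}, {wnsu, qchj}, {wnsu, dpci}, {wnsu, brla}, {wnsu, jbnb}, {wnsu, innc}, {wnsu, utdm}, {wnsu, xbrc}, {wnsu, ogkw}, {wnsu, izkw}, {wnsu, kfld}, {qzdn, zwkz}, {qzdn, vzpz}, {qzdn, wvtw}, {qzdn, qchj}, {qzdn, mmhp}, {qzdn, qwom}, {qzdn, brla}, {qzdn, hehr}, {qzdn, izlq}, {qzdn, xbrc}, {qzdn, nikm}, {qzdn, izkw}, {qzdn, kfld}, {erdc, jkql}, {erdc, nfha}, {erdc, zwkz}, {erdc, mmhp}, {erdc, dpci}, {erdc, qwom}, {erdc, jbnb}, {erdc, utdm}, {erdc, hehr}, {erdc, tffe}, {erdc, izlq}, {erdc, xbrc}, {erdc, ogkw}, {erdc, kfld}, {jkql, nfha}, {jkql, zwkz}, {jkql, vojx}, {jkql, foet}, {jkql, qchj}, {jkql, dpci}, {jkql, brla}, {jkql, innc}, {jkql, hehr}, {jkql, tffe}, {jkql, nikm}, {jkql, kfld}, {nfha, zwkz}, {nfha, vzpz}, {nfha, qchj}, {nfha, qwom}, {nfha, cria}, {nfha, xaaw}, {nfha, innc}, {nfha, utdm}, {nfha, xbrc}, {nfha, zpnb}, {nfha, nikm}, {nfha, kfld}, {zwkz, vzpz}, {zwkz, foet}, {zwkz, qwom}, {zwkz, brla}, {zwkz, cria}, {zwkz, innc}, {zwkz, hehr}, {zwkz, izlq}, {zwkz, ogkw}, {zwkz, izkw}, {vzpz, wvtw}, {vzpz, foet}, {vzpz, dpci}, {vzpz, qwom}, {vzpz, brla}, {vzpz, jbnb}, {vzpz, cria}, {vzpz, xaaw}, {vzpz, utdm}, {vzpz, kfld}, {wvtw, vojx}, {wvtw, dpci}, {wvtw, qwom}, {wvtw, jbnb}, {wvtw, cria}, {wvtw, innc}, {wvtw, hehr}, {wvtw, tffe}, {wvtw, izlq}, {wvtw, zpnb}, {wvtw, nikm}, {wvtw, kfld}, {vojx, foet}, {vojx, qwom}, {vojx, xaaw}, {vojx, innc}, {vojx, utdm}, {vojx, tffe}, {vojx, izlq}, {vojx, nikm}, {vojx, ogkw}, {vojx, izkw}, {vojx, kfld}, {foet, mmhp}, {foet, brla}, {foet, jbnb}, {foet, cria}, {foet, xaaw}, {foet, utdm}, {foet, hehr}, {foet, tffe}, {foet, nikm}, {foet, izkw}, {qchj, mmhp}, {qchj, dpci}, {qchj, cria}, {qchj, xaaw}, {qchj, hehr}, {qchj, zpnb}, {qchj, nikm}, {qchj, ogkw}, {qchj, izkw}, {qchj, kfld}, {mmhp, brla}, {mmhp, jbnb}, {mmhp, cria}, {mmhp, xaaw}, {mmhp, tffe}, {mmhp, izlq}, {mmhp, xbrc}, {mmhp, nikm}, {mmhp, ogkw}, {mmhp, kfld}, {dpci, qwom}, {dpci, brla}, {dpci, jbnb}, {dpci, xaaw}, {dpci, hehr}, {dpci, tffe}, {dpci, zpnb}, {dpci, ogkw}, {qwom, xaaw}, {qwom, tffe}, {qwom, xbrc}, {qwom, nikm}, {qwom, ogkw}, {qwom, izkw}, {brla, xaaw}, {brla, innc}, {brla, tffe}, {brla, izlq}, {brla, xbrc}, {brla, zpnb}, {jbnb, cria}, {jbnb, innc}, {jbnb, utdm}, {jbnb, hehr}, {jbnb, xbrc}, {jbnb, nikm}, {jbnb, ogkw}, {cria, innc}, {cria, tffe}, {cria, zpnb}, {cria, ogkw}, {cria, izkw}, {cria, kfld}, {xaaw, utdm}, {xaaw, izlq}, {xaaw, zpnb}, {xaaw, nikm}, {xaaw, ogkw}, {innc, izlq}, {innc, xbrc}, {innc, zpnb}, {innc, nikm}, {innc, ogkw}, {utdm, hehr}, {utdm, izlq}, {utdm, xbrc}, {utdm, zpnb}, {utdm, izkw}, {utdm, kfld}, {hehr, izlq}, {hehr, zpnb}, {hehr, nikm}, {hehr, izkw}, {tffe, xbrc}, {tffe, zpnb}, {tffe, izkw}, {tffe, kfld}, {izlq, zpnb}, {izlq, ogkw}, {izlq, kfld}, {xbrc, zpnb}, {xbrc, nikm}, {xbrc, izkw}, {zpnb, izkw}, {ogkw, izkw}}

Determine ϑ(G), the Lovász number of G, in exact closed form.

deg(brla) = 14; N(brla) = {wnsu, qzdn, jkql, zwkz, vzpz, foet, mmhp, dpci, xaaw, innc, tffe, izlq, xbrc, zpnb}.
deg(cria) = 14; N(cria) = {nfha, zwkz, vzpz, wvtw, foet, qchj, mmhp, jbnb, innc, tffe, zpnb, ogkw, izkw, kfld}.
N(nfha) = {erdc, jkql, zwkz, vzpz, qchj, qwom, cria, xaaw, innc, utdm, xbrc, zpnb, nikm, kfld}, |N(nfha)| = 14.
N(izkw) = {wnsu, qzdn, zwkz, vojx, foet, qchj, qwom, cria, utdm, hehr, tffe, xbrc, zpnb, ogkw}, |N(izkw)| = 14.
Every vertex has degree 14 (N=29); strongly regular (29,14,6,7).
The 3 distinct eigenvalues: [14.0, 2.1926, -3.1926].
−29·(-sqrt(29)/2 - 1/2) / ((14)−(-sqrt(29)/2 - 1/2)) = sqrt(29) = ϑ(G).
ϑ(G) ≈ 5.385165.

sqrt(29)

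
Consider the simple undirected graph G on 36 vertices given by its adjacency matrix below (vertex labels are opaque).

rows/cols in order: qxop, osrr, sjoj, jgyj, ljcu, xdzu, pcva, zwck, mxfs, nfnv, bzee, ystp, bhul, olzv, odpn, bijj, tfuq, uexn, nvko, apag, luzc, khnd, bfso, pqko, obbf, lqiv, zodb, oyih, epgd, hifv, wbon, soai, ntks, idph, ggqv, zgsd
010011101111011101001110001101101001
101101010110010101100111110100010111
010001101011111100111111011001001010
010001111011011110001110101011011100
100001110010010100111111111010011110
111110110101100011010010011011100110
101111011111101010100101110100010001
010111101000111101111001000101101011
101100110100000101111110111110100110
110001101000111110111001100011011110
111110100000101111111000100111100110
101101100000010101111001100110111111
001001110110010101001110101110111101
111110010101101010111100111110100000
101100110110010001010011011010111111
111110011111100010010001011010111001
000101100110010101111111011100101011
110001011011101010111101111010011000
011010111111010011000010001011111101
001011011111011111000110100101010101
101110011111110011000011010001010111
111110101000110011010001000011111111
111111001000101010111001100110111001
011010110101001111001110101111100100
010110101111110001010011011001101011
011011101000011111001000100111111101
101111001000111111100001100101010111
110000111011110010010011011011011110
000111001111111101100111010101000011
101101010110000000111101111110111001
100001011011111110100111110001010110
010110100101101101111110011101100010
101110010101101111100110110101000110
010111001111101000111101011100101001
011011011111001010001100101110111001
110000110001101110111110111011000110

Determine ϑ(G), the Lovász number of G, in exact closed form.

8

N(obbf) = {osrr, jgyj, ljcu, pcva, mxfs, nfnv, bzee, ystp, bhul, olzv, uexn, apag, bfso, pqko, lqiv, zodb, hifv, wbon, ntks, ggqv, zgsd}, |N(obbf)| = 21.
Vertex khnd has 21 neighbors: qxop, osrr, sjoj, jgyj, ljcu, pcva, mxfs, bhul, olzv, tfuq, uexn, apag, pqko, epgd, hifv, wbon, soai, ntks, idph, ggqv, zgsd.
N(soai) = {osrr, jgyj, ljcu, pcva, nfnv, ystp, bhul, odpn, bijj, uexn, nvko, apag, luzc, khnd, bfso, lqiv, zodb, oyih, hifv, wbon, ggqv}, |N(soai)| = 21.
Vertex mxfs has 21 neighbors: qxop, sjoj, jgyj, pcva, zwck, nfnv, bijj, uexn, nvko, apag, luzc, khnd, bfso, obbf, lqiv, zodb, oyih, epgd, wbon, idph, ggqv.
36-vertex 21-regular graph: Kneser-type, 2-subsets of [9].
Distinct eigenvalues (to 5 d.p.): [21.0, 1.0, -6.0].
Lovász (edge-transitive): ϑ = −36·(-6)/((21)−(-6)) = 8.
≈ 8.0000 (to 4 d.p.).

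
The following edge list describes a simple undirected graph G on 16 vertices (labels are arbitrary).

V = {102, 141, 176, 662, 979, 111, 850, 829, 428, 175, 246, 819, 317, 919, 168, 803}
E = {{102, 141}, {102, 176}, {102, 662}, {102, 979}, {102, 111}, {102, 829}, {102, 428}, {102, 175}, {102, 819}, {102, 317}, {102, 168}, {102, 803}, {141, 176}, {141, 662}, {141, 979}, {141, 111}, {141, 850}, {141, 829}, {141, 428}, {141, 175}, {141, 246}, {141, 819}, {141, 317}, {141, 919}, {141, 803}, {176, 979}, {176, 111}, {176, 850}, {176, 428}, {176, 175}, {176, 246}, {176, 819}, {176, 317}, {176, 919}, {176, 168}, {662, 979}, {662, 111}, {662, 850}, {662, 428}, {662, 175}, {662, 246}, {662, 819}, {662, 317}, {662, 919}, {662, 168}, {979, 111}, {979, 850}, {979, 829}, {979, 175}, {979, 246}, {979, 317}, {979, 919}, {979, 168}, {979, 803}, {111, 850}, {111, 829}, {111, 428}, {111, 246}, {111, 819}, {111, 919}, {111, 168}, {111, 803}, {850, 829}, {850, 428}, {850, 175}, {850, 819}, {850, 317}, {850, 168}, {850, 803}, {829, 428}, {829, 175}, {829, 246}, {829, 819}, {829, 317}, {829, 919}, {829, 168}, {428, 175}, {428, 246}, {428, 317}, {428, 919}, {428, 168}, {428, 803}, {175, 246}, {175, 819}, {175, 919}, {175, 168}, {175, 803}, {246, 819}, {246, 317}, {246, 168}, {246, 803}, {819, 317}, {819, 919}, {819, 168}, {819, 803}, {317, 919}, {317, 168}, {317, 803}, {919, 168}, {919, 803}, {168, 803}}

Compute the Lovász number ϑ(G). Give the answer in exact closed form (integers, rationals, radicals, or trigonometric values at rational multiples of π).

4

Vertex 850 has 12 neighbors: 141, 176, 662, 979, 111, 829, 428, 175, 819, 317, 168, 803.
Vertex 102 has 12 neighbors: 141, 176, 662, 979, 111, 829, 428, 175, 819, 317, 168, 803.
Vertex 246 has 12 neighbors: 141, 176, 662, 979, 111, 829, 428, 175, 819, 317, 168, 803.
N(111) = {102, 141, 176, 662, 979, 850, 829, 428, 246, 819, 919, 168, 803}, |N(111)| = 13.
5 parts of sizes [4, 4, 3, 3, 2]; α(G) = 4 = ϑ (perfect).
= 4.00000… (decimal).
Sandwich: α(G)=4 ≤ ϑ(G)=4 ≤ χ(Ḡ)=4 (collapsed).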